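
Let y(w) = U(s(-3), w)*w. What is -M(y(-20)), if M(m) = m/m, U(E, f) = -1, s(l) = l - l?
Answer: -1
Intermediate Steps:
s(l) = 0
y(w) = -w
M(m) = 1
-M(y(-20)) = -1*1 = -1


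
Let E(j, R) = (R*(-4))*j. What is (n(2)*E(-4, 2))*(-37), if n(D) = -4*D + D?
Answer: 7104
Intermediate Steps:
n(D) = -3*D
E(j, R) = -4*R*j (E(j, R) = (-4*R)*j = -4*R*j)
(n(2)*E(-4, 2))*(-37) = ((-3*2)*(-4*2*(-4)))*(-37) = -6*32*(-37) = -192*(-37) = 7104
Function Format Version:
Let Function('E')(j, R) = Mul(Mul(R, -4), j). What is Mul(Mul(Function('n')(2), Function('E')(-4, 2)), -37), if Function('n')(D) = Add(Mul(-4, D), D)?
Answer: 7104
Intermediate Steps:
Function('n')(D) = Mul(-3, D)
Function('E')(j, R) = Mul(-4, R, j) (Function('E')(j, R) = Mul(Mul(-4, R), j) = Mul(-4, R, j))
Mul(Mul(Function('n')(2), Function('E')(-4, 2)), -37) = Mul(Mul(Mul(-3, 2), Mul(-4, 2, -4)), -37) = Mul(Mul(-6, 32), -37) = Mul(-192, -37) = 7104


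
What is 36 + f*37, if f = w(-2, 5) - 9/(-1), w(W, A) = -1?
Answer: 332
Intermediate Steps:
f = 8 (f = -1 - 9/(-1) = -1 - 9*(-1) = -1 - 3*(-3) = -1 + 9 = 8)
36 + f*37 = 36 + 8*37 = 36 + 296 = 332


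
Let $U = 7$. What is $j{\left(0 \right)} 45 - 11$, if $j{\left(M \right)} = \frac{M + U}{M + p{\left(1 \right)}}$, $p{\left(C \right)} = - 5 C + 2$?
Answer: $-116$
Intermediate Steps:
$p{\left(C \right)} = 2 - 5 C$
$j{\left(M \right)} = \frac{7 + M}{-3 + M}$ ($j{\left(M \right)} = \frac{M + 7}{M + \left(2 - 5\right)} = \frac{7 + M}{M + \left(2 - 5\right)} = \frac{7 + M}{M - 3} = \frac{7 + M}{-3 + M}$)
$j{\left(0 \right)} 45 - 11 = \frac{7 + 0}{-3 + 0} \cdot 45 - 11 = \frac{1}{-3} \cdot 7 \cdot 45 - 11 = \left(- \frac{1}{3}\right) 7 \cdot 45 - 11 = \left(- \frac{7}{3}\right) 45 - 11 = -105 - 11 = -116$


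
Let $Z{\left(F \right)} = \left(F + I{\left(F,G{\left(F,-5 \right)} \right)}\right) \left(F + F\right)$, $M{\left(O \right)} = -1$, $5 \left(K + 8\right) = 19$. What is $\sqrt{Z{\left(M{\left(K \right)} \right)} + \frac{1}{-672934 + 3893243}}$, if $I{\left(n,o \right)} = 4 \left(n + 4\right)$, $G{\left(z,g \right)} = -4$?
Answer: $\frac{7 i \sqrt{4656093428577}}{3220309} \approx 4.6904 i$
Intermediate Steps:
$K = - \frac{21}{5}$ ($K = -8 + \frac{1}{5} \cdot 19 = -8 + \frac{19}{5} = - \frac{21}{5} \approx -4.2$)
$I{\left(n,o \right)} = 16 + 4 n$ ($I{\left(n,o \right)} = 4 \left(4 + n\right) = 16 + 4 n$)
$Z{\left(F \right)} = 2 F \left(16 + 5 F\right)$ ($Z{\left(F \right)} = \left(F + \left(16 + 4 F\right)\right) \left(F + F\right) = \left(16 + 5 F\right) 2 F = 2 F \left(16 + 5 F\right)$)
$\sqrt{Z{\left(M{\left(K \right)} \right)} + \frac{1}{-672934 + 3893243}} = \sqrt{2 \left(-1\right) \left(16 + 5 \left(-1\right)\right) + \frac{1}{-672934 + 3893243}} = \sqrt{2 \left(-1\right) \left(16 - 5\right) + \frac{1}{3220309}} = \sqrt{2 \left(-1\right) 11 + \frac{1}{3220309}} = \sqrt{-22 + \frac{1}{3220309}} = \sqrt{- \frac{70846797}{3220309}} = \frac{7 i \sqrt{4656093428577}}{3220309}$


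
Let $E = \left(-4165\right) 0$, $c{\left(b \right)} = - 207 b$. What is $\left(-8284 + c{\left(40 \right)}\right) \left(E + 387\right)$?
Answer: $-6410268$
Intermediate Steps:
$E = 0$
$\left(-8284 + c{\left(40 \right)}\right) \left(E + 387\right) = \left(-8284 - 8280\right) \left(0 + 387\right) = \left(-8284 - 8280\right) 387 = \left(-16564\right) 387 = -6410268$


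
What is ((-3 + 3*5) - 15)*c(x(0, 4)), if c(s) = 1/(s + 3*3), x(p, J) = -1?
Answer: -3/8 ≈ -0.37500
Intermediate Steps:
c(s) = 1/(9 + s) (c(s) = 1/(s + 9) = 1/(9 + s))
((-3 + 3*5) - 15)*c(x(0, 4)) = ((-3 + 3*5) - 15)/(9 - 1) = ((-3 + 15) - 15)/8 = (12 - 15)*(1/8) = -3*1/8 = -3/8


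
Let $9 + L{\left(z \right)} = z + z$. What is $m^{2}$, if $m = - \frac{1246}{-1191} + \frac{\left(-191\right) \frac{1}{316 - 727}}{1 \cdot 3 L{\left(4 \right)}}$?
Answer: $\frac{190339365841}{239611229001} \approx 0.79437$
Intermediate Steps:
$L{\left(z \right)} = -9 + 2 z$ ($L{\left(z \right)} = -9 + \left(z + z\right) = -9 + 2 z$)
$m = \frac{436279}{489501}$ ($m = - \frac{1246}{-1191} + \frac{\left(-191\right) \frac{1}{316 - 727}}{1 \cdot 3 \left(-9 + 2 \cdot 4\right)} = \left(-1246\right) \left(- \frac{1}{1191}\right) + \frac{\left(-191\right) \frac{1}{316 - 727}}{3 \left(-9 + 8\right)} = \frac{1246}{1191} + \frac{\left(-191\right) \frac{1}{-411}}{3 \left(-1\right)} = \frac{1246}{1191} + \frac{\left(-191\right) \left(- \frac{1}{411}\right)}{-3} = \frac{1246}{1191} + \frac{191}{411} \left(- \frac{1}{3}\right) = \frac{1246}{1191} - \frac{191}{1233} = \frac{436279}{489501} \approx 0.89127$)
$m^{2} = \left(\frac{436279}{489501}\right)^{2} = \frac{190339365841}{239611229001}$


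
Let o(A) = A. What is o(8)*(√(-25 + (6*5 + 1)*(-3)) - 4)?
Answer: -32 + 8*I*√118 ≈ -32.0 + 86.902*I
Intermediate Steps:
o(8)*(√(-25 + (6*5 + 1)*(-3)) - 4) = 8*(√(-25 + (6*5 + 1)*(-3)) - 4) = 8*(√(-25 + (30 + 1)*(-3)) - 4) = 8*(√(-25 + 31*(-3)) - 4) = 8*(√(-25 - 93) - 4) = 8*(√(-118) - 4) = 8*(I*√118 - 4) = 8*(-4 + I*√118) = -32 + 8*I*√118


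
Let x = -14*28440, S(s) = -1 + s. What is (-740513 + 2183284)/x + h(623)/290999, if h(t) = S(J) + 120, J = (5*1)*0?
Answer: -419797537189/115864161840 ≈ -3.6232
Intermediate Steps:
J = 0 (J = 5*0 = 0)
h(t) = 119 (h(t) = (-1 + 0) + 120 = -1 + 120 = 119)
x = -398160
(-740513 + 2183284)/x + h(623)/290999 = (-740513 + 2183284)/(-398160) + 119/290999 = 1442771*(-1/398160) + 119*(1/290999) = -1442771/398160 + 119/290999 = -419797537189/115864161840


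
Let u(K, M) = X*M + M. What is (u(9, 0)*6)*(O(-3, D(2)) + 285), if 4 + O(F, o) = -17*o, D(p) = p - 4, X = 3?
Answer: 0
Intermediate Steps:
u(K, M) = 4*M (u(K, M) = 3*M + M = 4*M)
D(p) = -4 + p
O(F, o) = -4 - 17*o
(u(9, 0)*6)*(O(-3, D(2)) + 285) = ((4*0)*6)*((-4 - 17*(-4 + 2)) + 285) = (0*6)*((-4 - 17*(-2)) + 285) = 0*((-4 + 34) + 285) = 0*(30 + 285) = 0*315 = 0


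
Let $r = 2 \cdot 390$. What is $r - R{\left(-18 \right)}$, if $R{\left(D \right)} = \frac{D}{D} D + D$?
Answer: $816$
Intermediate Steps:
$R{\left(D \right)} = 2 D$ ($R{\left(D \right)} = 1 D + D = D + D = 2 D$)
$r = 780$
$r - R{\left(-18 \right)} = 780 - 2 \left(-18\right) = 780 - -36 = 780 + 36 = 816$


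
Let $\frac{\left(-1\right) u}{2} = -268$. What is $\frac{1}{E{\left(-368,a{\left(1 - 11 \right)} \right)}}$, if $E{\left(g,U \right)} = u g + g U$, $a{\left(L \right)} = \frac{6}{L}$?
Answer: $- \frac{5}{985136} \approx -5.0754 \cdot 10^{-6}$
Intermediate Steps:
$u = 536$ ($u = \left(-2\right) \left(-268\right) = 536$)
$E{\left(g,U \right)} = 536 g + U g$ ($E{\left(g,U \right)} = 536 g + g U = 536 g + U g$)
$\frac{1}{E{\left(-368,a{\left(1 - 11 \right)} \right)}} = \frac{1}{\left(-368\right) \left(536 + \frac{6}{1 - 11}\right)} = \frac{1}{\left(-368\right) \left(536 + \frac{6}{-10}\right)} = \frac{1}{\left(-368\right) \left(536 + 6 \left(- \frac{1}{10}\right)\right)} = \frac{1}{\left(-368\right) \left(536 - \frac{3}{5}\right)} = \frac{1}{\left(-368\right) \frac{2677}{5}} = \frac{1}{- \frac{985136}{5}} = - \frac{5}{985136}$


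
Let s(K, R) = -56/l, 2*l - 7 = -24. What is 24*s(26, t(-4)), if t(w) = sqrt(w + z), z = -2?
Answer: 2688/17 ≈ 158.12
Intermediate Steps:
l = -17/2 (l = 7/2 + (1/2)*(-24) = 7/2 - 12 = -17/2 ≈ -8.5000)
t(w) = sqrt(-2 + w) (t(w) = sqrt(w - 2) = sqrt(-2 + w))
s(K, R) = 112/17 (s(K, R) = -56/(-17/2) = -56*(-2/17) = 112/17)
24*s(26, t(-4)) = 24*(112/17) = 2688/17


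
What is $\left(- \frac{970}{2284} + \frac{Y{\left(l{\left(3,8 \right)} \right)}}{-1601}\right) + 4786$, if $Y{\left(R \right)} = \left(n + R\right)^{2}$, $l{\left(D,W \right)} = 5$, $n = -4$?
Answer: $\frac{8749667185}{1828342} \approx 4785.6$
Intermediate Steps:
$Y{\left(R \right)} = \left(-4 + R\right)^{2}$
$\left(- \frac{970}{2284} + \frac{Y{\left(l{\left(3,8 \right)} \right)}}{-1601}\right) + 4786 = \left(- \frac{970}{2284} + \frac{\left(-4 + 5\right)^{2}}{-1601}\right) + 4786 = \left(\left(-970\right) \frac{1}{2284} + 1^{2} \left(- \frac{1}{1601}\right)\right) + 4786 = \left(- \frac{485}{1142} + 1 \left(- \frac{1}{1601}\right)\right) + 4786 = \left(- \frac{485}{1142} - \frac{1}{1601}\right) + 4786 = - \frac{777627}{1828342} + 4786 = \frac{8749667185}{1828342}$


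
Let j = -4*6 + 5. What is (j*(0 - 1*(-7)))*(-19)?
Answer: 2527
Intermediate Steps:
j = -19 (j = -24 + 5 = -19)
(j*(0 - 1*(-7)))*(-19) = -19*(0 - 1*(-7))*(-19) = -19*(0 + 7)*(-19) = -19*7*(-19) = -133*(-19) = 2527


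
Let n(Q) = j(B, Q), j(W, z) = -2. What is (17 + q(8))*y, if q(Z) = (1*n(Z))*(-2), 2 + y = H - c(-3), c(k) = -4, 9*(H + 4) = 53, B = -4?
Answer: 245/3 ≈ 81.667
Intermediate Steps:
H = 17/9 (H = -4 + (⅑)*53 = -4 + 53/9 = 17/9 ≈ 1.8889)
n(Q) = -2
y = 35/9 (y = -2 + (17/9 - 1*(-4)) = -2 + (17/9 + 4) = -2 + 53/9 = 35/9 ≈ 3.8889)
q(Z) = 4 (q(Z) = (1*(-2))*(-2) = -2*(-2) = 4)
(17 + q(8))*y = (17 + 4)*(35/9) = 21*(35/9) = 245/3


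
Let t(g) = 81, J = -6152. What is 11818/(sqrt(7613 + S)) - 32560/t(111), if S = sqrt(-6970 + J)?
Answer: -32560/81 + 11818/sqrt(7613 + 81*I*sqrt(2)) ≈ -266.54 - 1.0189*I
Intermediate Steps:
S = 81*I*sqrt(2) (S = sqrt(-6970 - 6152) = sqrt(-13122) = 81*I*sqrt(2) ≈ 114.55*I)
11818/(sqrt(7613 + S)) - 32560/t(111) = 11818/(sqrt(7613 + 81*I*sqrt(2))) - 32560/81 = 11818/sqrt(7613 + 81*I*sqrt(2)) - 32560*1/81 = 11818/sqrt(7613 + 81*I*sqrt(2)) - 32560/81 = -32560/81 + 11818/sqrt(7613 + 81*I*sqrt(2))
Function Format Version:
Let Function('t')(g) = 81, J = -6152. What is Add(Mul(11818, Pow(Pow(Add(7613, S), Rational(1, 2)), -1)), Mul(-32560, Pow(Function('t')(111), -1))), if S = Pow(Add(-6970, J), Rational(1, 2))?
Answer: Add(Rational(-32560, 81), Mul(11818, Pow(Add(7613, Mul(81, I, Pow(2, Rational(1, 2)))), Rational(-1, 2)))) ≈ Add(-266.54, Mul(-1.0189, I))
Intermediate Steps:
S = Mul(81, I, Pow(2, Rational(1, 2))) (S = Pow(Add(-6970, -6152), Rational(1, 2)) = Pow(-13122, Rational(1, 2)) = Mul(81, I, Pow(2, Rational(1, 2))) ≈ Mul(114.55, I))
Add(Mul(11818, Pow(Pow(Add(7613, S), Rational(1, 2)), -1)), Mul(-32560, Pow(Function('t')(111), -1))) = Add(Mul(11818, Pow(Pow(Add(7613, Mul(81, I, Pow(2, Rational(1, 2)))), Rational(1, 2)), -1)), Mul(-32560, Pow(81, -1))) = Add(Mul(11818, Pow(Add(7613, Mul(81, I, Pow(2, Rational(1, 2)))), Rational(-1, 2))), Mul(-32560, Rational(1, 81))) = Add(Mul(11818, Pow(Add(7613, Mul(81, I, Pow(2, Rational(1, 2)))), Rational(-1, 2))), Rational(-32560, 81)) = Add(Rational(-32560, 81), Mul(11818, Pow(Add(7613, Mul(81, I, Pow(2, Rational(1, 2)))), Rational(-1, 2))))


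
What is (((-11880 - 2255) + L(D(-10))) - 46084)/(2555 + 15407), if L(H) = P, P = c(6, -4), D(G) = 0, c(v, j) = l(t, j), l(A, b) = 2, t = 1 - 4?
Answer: -60217/17962 ≈ -3.3525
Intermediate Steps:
t = -3
c(v, j) = 2
P = 2
L(H) = 2
(((-11880 - 2255) + L(D(-10))) - 46084)/(2555 + 15407) = (((-11880 - 2255) + 2) - 46084)/(2555 + 15407) = ((-14135 + 2) - 46084)/17962 = (-14133 - 46084)*(1/17962) = -60217*1/17962 = -60217/17962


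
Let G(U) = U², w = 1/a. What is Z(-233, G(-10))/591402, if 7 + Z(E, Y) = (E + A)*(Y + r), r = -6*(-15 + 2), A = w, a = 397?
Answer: -16467779/234786594 ≈ -0.070139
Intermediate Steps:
w = 1/397 ≈ 0.0025189
A = 1/397 ≈ 0.0025189
r = 78 (r = -6*(-13) = 78)
Z(E, Y) = -7 + (78 + Y)*(1/397 + E) (Z(E, Y) = -7 + (E + 1/397)*(Y + 78) = -7 + (1/397 + E)*(78 + Y) = -7 + (78 + Y)*(1/397 + E))
Z(-233, G(-10))/591402 = (-2701/397 + 78*(-233) + (1/397)*(-10)² - 233*(-10)²)/591402 = (-2701/397 - 18174 + (1/397)*100 - 233*100)*(1/591402) = (-2701/397 - 18174 + 100/397 - 23300)*(1/591402) = -16467779/397*1/591402 = -16467779/234786594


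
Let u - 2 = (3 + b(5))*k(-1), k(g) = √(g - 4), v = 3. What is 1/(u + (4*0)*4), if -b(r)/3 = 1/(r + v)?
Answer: 128/2461 - 168*I*√5/2461 ≈ 0.052011 - 0.15265*I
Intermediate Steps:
b(r) = -3/(3 + r) (b(r) = -3/(r + 3) = -3/(3 + r))
k(g) = √(-4 + g)
u = 2 + 21*I*√5/8 (u = 2 + (3 - 3/(3 + 5))*√(-4 - 1) = 2 + (3 - 3/8)*√(-5) = 2 + (3 - 3*⅛)*(I*√5) = 2 + (3 - 3/8)*(I*√5) = 2 + 21*(I*√5)/8 = 2 + 21*I*√5/8 ≈ 2.0 + 5.8697*I)
1/(u + (4*0)*4) = 1/((2 + 21*I*√5/8) + (4*0)*4) = 1/((2 + 21*I*√5/8) + 0*4) = 1/((2 + 21*I*√5/8) + 0) = 1/(2 + 21*I*√5/8)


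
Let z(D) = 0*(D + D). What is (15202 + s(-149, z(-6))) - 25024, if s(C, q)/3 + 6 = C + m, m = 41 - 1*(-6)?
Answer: -10146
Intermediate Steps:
m = 47 (m = 41 + 6 = 47)
z(D) = 0 (z(D) = 0*(2*D) = 0)
s(C, q) = 123 + 3*C (s(C, q) = -18 + 3*(C + 47) = -18 + 3*(47 + C) = -18 + (141 + 3*C) = 123 + 3*C)
(15202 + s(-149, z(-6))) - 25024 = (15202 + (123 + 3*(-149))) - 25024 = (15202 + (123 - 447)) - 25024 = (15202 - 324) - 25024 = 14878 - 25024 = -10146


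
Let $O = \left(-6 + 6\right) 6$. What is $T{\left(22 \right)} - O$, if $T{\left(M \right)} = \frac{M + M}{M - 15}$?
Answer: $\frac{44}{7} \approx 6.2857$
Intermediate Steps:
$O = 0$ ($O = 0 \cdot 6 = 0$)
$T{\left(M \right)} = \frac{2 M}{-15 + M}$
$T{\left(22 \right)} - O = 2 \cdot 22 \frac{1}{-15 + 22} - 0 = 2 \cdot 22 \cdot \frac{1}{7} + 0 = \frac{44}{7} + 0 = \frac{44}{7}$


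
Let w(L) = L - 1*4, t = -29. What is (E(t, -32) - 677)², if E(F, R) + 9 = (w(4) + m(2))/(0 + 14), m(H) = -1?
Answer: 92256025/196 ≈ 4.7069e+5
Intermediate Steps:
w(L) = -4 + L (w(L) = L - 4 = -4 + L)
E(F, R) = -127/14 (E(F, R) = -9 + ((-4 + 4) - 1)/(0 + 14) = -9 + (0 - 1)/14 = -9 - 1*1/14 = -9 - 1/14 = -127/14)
(E(t, -32) - 677)² = (-127/14 - 677)² = (-9605/14)² = 92256025/196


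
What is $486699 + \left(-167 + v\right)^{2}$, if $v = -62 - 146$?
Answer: $627324$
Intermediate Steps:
$v = -208$
$486699 + \left(-167 + v\right)^{2} = 486699 + \left(-167 - 208\right)^{2} = 486699 + \left(-375\right)^{2} = 486699 + 140625 = 627324$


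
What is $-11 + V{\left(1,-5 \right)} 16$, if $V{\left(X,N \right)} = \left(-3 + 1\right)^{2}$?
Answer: $53$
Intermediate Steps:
$V{\left(X,N \right)} = 4$ ($V{\left(X,N \right)} = \left(-2\right)^{2} = 4$)
$-11 + V{\left(1,-5 \right)} 16 = -11 + 4 \cdot 16 = -11 + 64 = 53$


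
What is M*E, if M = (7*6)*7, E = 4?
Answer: 1176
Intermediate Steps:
M = 294 (M = 42*7 = 294)
M*E = 294*4 = 1176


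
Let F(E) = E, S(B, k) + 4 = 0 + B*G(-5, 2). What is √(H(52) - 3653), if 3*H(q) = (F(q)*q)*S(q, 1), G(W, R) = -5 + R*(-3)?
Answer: I*√522821 ≈ 723.06*I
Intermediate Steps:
G(W, R) = -5 - 3*R
S(B, k) = -4 - 11*B (S(B, k) = -4 + (0 + B*(-5 - 3*2)) = -4 + (0 + B*(-5 - 6)) = -4 + (0 + B*(-11)) = -4 + (0 - 11*B) = -4 - 11*B)
H(q) = q²*(-4 - 11*q)/3 (H(q) = ((q*q)*(-4 - 11*q))/3 = (q²*(-4 - 11*q))/3 = q²*(-4 - 11*q)/3)
√(H(52) - 3653) = √((⅓)*52²*(-4 - 11*52) - 3653) = √((⅓)*2704*(-4 - 572) - 3653) = √((⅓)*2704*(-576) - 3653) = √(-519168 - 3653) = √(-522821) = I*√522821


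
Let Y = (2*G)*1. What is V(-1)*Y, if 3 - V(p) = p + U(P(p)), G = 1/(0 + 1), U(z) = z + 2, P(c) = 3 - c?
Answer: -4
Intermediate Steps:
U(z) = 2 + z
G = 1 (G = 1/1 = 1)
Y = 2 (Y = (2*1)*1 = 2*1 = 2)
V(p) = -2 (V(p) = 3 - (p + (2 + (3 - p))) = 3 - (p + (5 - p)) = 3 - 1*5 = 3 - 5 = -2)
V(-1)*Y = -2*2 = -4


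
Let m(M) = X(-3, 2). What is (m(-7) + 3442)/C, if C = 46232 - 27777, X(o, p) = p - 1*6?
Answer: 3438/18455 ≈ 0.18629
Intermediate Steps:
X(o, p) = -6 + p (X(o, p) = p - 6 = -6 + p)
m(M) = -4 (m(M) = -6 + 2 = -4)
C = 18455
(m(-7) + 3442)/C = (-4 + 3442)/18455 = 3438*(1/18455) = 3438/18455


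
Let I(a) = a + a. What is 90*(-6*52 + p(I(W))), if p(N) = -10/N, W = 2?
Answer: -28305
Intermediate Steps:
I(a) = 2*a
90*(-6*52 + p(I(W))) = 90*(-6*52 - 10/(2*2)) = 90*(-312 - 10/4) = 90*(-312 - 10*¼) = 90*(-312 - 5/2) = 90*(-629/2) = -28305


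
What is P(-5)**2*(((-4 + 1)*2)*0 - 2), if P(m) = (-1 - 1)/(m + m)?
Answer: -2/25 ≈ -0.080000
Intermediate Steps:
P(m) = -1/m (P(m) = -2*1/(2*m) = -1/m)
P(-5)**2*(((-4 + 1)*2)*0 - 2) = (-1/(-5))**2*(((-4 + 1)*2)*0 - 2) = (-1*(-1/5))**2*(-3*2*0 - 2) = (1/5)**2*(-6*0 - 2) = (0 - 2)/25 = (1/25)*(-2) = -2/25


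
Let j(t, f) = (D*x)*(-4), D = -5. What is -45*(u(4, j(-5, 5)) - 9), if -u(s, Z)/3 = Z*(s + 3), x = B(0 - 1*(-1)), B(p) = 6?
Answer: 113805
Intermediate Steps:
x = 6
j(t, f) = 120 (j(t, f) = -5*6*(-4) = -30*(-4) = 120)
u(s, Z) = -3*Z*(3 + s) (u(s, Z) = -3*Z*(s + 3) = -3*Z*(3 + s))
-45*(u(4, j(-5, 5)) - 9) = -45*(-3*120*(3 + 4) - 9) = -45*(-3*120*7 - 9) = -45*(-2520 - 9) = -45*(-2529) = 113805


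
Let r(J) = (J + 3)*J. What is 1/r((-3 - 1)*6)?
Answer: 1/504 ≈ 0.0019841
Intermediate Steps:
r(J) = J*(3 + J) (r(J) = (3 + J)*J = J*(3 + J))
1/r((-3 - 1)*6) = 1/(((-3 - 1)*6)*(3 + (-3 - 1)*6)) = 1/((-4*6)*(3 - 4*6)) = 1/(-24*(3 - 24)) = 1/(-24*(-21)) = 1/504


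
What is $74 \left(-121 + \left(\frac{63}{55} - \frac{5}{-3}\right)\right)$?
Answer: $- \frac{1443074}{165} \approx -8745.9$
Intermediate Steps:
$74 \left(-121 + \left(\frac{63}{55} - \frac{5}{-3}\right)\right) = 74 \left(-121 + \left(63 \cdot \frac{1}{55} - - \frac{5}{3}\right)\right) = 74 \left(-121 + \left(\frac{63}{55} + \frac{5}{3}\right)\right) = 74 \left(-121 + \frac{464}{165}\right) = 74 \left(- \frac{19501}{165}\right) = - \frac{1443074}{165}$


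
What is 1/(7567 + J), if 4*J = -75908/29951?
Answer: 29951/226620240 ≈ 0.00013216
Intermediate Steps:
J = -18977/29951 (J = (-75908/29951)/4 = (-75908*1/29951)/4 = (¼)*(-75908/29951) = -18977/29951 ≈ -0.63360)
1/(7567 + J) = 1/(7567 - 18977/29951) = 1/(226620240/29951) = 29951/226620240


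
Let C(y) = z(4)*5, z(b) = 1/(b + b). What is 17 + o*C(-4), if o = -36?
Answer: -11/2 ≈ -5.5000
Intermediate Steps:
z(b) = 1/(2*b)
C(y) = 5/8 (C(y) = ((½)/4)*5 = ((½)*(¼))*5 = (⅛)*5 = 5/8)
17 + o*C(-4) = 17 - 36*5/8 = 17 - 45/2 = -11/2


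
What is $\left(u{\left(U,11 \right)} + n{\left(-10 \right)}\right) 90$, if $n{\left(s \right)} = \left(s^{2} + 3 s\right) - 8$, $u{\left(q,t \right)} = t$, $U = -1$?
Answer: $6570$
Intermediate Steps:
$n{\left(s \right)} = -8 + s^{2} + 3 s$
$\left(u{\left(U,11 \right)} + n{\left(-10 \right)}\right) 90 = \left(11 + \left(-8 + \left(-10\right)^{2} + 3 \left(-10\right)\right)\right) 90 = \left(11 - -62\right) 90 = \left(11 + 62\right) 90 = 73 \cdot 90 = 6570$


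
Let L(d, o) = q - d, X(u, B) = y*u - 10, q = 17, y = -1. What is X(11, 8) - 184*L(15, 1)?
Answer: -389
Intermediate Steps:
X(u, B) = -10 - u (X(u, B) = -u - 10 = -10 - u)
L(d, o) = 17 - d
X(11, 8) - 184*L(15, 1) = (-10 - 1*11) - 184*(17 - 1*15) = (-10 - 11) - 184*(17 - 15) = -21 - 184*2 = -21 - 368 = -389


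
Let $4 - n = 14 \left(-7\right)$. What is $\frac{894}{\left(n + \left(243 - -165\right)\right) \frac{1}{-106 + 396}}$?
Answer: $\frac{8642}{17} \approx 508.35$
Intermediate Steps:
$n = 102$ ($n = 4 - 14 \left(-7\right) = 4 - -98 = 4 + 98 = 102$)
$\frac{894}{\left(n + \left(243 - -165\right)\right) \frac{1}{-106 + 396}} = \frac{894}{\left(102 + \left(243 - -165\right)\right) \frac{1}{-106 + 396}} = \frac{894}{\left(102 + \left(243 + 165\right)\right) \frac{1}{290}} = \frac{894}{\left(102 + 408\right) \frac{1}{290}} = \frac{894}{510 \cdot \frac{1}{290}} = \frac{894}{\frac{51}{29}} = 894 \cdot \frac{29}{51} = \frac{8642}{17}$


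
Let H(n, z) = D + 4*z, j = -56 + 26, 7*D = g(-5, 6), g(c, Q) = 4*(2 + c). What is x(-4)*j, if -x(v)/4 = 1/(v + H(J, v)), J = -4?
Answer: -105/19 ≈ -5.5263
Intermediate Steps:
g(c, Q) = 8 + 4*c
D = -12/7 (D = (8 + 4*(-5))/7 = (8 - 20)/7 = (⅐)*(-12) = -12/7 ≈ -1.7143)
j = -30
H(n, z) = -12/7 + 4*z
x(v) = -4/(-12/7 + 5*v) (x(v) = -4/(v + (-12/7 + 4*v)) = -4/(-12/7 + 5*v))
x(-4)*j = -28/(-12 + 35*(-4))*(-30) = -28/(-12 - 140)*(-30) = -28/(-152)*(-30) = -28*(-1/152)*(-30) = (7/38)*(-30) = -105/19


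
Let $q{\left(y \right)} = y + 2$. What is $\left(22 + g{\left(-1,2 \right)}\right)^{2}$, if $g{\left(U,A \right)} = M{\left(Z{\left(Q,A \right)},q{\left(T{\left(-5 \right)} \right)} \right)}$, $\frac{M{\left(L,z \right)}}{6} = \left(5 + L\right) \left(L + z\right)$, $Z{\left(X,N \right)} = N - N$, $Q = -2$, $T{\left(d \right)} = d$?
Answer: $4624$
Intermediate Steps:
$q{\left(y \right)} = 2 + y$
$Z{\left(X,N \right)} = 0$
$M{\left(L,z \right)} = 6 \left(5 + L\right) \left(L + z\right)$
$g{\left(U,A \right)} = -90$ ($g{\left(U,A \right)} = 6 \cdot 0^{2} + 30 \cdot 0 + 30 \left(2 - 5\right) + 6 \cdot 0 \left(2 - 5\right) = 6 \cdot 0 + 0 + 30 \left(-3\right) + 6 \cdot 0 \left(-3\right) = 0 + 0 - 90 + 0 = -90$)
$\left(22 + g{\left(-1,2 \right)}\right)^{2} = \left(22 - 90\right)^{2} = \left(-68\right)^{2} = 4624$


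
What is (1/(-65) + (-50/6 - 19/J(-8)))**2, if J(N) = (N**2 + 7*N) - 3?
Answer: 5612161/38025 ≈ 147.59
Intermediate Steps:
J(N) = -3 + N**2 + 7*N
(1/(-65) + (-50/6 - 19/J(-8)))**2 = (1/(-65) + (-50/6 - 19/(-3 + (-8)**2 + 7*(-8))))**2 = (-1/65 + (-50*1/6 - 19/(-3 + 64 - 56)))**2 = (-1/65 + (-25/3 - 19/5))**2 = (-1/65 - 182/15)**2 = (-2369/195)**2 = 5612161/38025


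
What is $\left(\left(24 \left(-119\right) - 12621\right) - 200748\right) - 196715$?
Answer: $-412940$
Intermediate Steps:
$\left(\left(24 \left(-119\right) - 12621\right) - 200748\right) - 196715 = \left(\left(-2856 - 12621\right) - 200748\right) - 196715 = \left(-15477 - 200748\right) - 196715 = -216225 - 196715 = -412940$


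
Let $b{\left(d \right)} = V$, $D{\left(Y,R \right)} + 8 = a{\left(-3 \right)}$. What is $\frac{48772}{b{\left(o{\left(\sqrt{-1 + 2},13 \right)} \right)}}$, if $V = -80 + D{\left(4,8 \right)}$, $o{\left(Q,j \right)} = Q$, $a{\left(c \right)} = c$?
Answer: $- \frac{48772}{91} \approx -535.96$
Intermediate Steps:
$D{\left(Y,R \right)} = -11$ ($D{\left(Y,R \right)} = -8 - 3 = -11$)
$V = -91$ ($V = -80 - 11 = -91$)
$b{\left(d \right)} = -91$
$\frac{48772}{b{\left(o{\left(\sqrt{-1 + 2},13 \right)} \right)}} = \frac{48772}{-91} = 48772 \left(- \frac{1}{91}\right) = - \frac{48772}{91}$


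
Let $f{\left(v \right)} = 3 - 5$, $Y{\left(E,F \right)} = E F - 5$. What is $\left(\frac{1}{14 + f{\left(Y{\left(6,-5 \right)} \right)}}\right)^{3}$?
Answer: $\frac{1}{1728} \approx 0.0005787$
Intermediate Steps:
$Y{\left(E,F \right)} = -5 + E F$
$f{\left(v \right)} = -2$ ($f{\left(v \right)} = 3 - 5 = -2$)
$\left(\frac{1}{14 + f{\left(Y{\left(6,-5 \right)} \right)}}\right)^{3} = \left(\frac{1}{14 - 2}\right)^{3} = \left(\frac{1}{12}\right)^{3} = \frac{1}{1728}$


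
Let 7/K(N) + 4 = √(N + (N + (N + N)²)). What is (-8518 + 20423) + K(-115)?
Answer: 44774707/3761 + √52670/7522 ≈ 11905.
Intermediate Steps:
K(N) = 7/(-4 + √(2*N + 4*N²)) (K(N) = 7/(-4 + √(N + (N + (N + N)²))) = 7/(-4 + √(N + (N + (2*N)²))) = 7/(-4 + √(N + (N + 4*N²))) = 7/(-4 + √(2*N + 4*N²)))
(-8518 + 20423) + K(-115) = (-8518 + 20423) + 7/(-4 + √2*√(-115*(1 + 2*(-115)))) = 11905 + 7/(-4 + √2*√(-115*(1 - 230))) = 11905 + 7/(-4 + √2*√(-115*(-229))) = 11905 + 7/(-4 + √2*√26335) = 11905 + 7/(-4 + √52670)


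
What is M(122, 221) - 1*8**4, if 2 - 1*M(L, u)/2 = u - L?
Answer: -4290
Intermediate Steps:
M(L, u) = 4 - 2*u + 2*L (M(L, u) = 4 - 2*(u - L) = 4 + (-2*u + 2*L) = 4 - 2*u + 2*L)
M(122, 221) - 1*8**4 = (4 - 2*221 + 2*122) - 1*8**4 = (4 - 442 + 244) - 1*4096 = -194 - 4096 = -4290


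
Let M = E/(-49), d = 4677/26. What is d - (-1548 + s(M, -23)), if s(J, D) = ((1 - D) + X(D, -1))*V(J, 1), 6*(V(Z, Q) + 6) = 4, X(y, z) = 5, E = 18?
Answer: 146839/78 ≈ 1882.6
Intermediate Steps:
V(Z, Q) = -16/3 (V(Z, Q) = -6 + (1/6)*4 = -6 + 2/3 = -16/3)
d = 4677/26 (d = 4677*(1/26) = 4677/26 ≈ 179.88)
M = -18/49 (M = 18/(-49) = 18*(-1/49) = -18/49 ≈ -0.36735)
s(J, D) = -32 + 16*D/3 (s(J, D) = ((1 - D) + 5)*(-16/3) = (6 - D)*(-16/3) = -32 + 16*D/3)
d - (-1548 + s(M, -23)) = 4677/26 - (-1548 + (-32 + (16/3)*(-23))) = 4677/26 - (-1548 + (-32 - 368/3)) = 4677/26 - (-1548 - 464/3) = 4677/26 - 1*(-5108/3) = 4677/26 + 5108/3 = 146839/78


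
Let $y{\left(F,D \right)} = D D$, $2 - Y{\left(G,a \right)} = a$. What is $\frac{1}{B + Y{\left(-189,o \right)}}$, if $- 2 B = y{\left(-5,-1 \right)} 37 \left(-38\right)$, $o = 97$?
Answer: $\frac{1}{608} \approx 0.0016447$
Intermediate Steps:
$Y{\left(G,a \right)} = 2 - a$
$y{\left(F,D \right)} = D^{2}$
$B = 703$ ($B = - \frac{\left(-1\right)^{2} \cdot 37 \left(-38\right)}{2} = - \frac{1 \cdot 37 \left(-38\right)}{2} = - \frac{37 \left(-38\right)}{2} = \left(- \frac{1}{2}\right) \left(-1406\right) = 703$)
$\frac{1}{B + Y{\left(-189,o \right)}} = \frac{1}{703 + \left(2 - 97\right)} = \frac{1}{703 - 95} = \frac{1}{608}$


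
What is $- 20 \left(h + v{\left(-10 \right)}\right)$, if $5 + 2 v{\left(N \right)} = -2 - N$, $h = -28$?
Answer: $530$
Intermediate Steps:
$v{\left(N \right)} = - \frac{7}{2} - \frac{N}{2}$ ($v{\left(N \right)} = - \frac{5}{2} + \frac{-2 - N}{2} = - \frac{5}{2} - \left(1 + \frac{N}{2}\right) = - \frac{7}{2} - \frac{N}{2}$)
$- 20 \left(h + v{\left(-10 \right)}\right) = - 20 \left(-28 - - \frac{3}{2}\right) = - 20 \left(-28 + \left(- \frac{7}{2} + 5\right)\right) = - 20 \left(-28 + \frac{3}{2}\right) = \left(-20\right) \left(- \frac{53}{2}\right) = 530$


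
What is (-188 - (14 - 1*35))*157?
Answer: -26219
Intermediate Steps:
(-188 - (14 - 1*35))*157 = (-188 - (14 - 35))*157 = (-188 - 1*(-21))*157 = (-188 + 21)*157 = -167*157 = -26219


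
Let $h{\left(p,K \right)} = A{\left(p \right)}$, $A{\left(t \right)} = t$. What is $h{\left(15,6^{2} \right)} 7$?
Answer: $105$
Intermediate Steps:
$h{\left(p,K \right)} = p$
$h{\left(15,6^{2} \right)} 7 = 15 \cdot 7 = 105$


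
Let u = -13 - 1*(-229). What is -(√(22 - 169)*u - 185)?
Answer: 185 - 1512*I*√3 ≈ 185.0 - 2618.9*I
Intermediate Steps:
u = 216 (u = -13 + 229 = 216)
-(√(22 - 169)*u - 185) = -(√(22 - 169)*216 - 185) = -(√(-147)*216 - 185) = -((7*I*√3)*216 - 185) = -(1512*I*√3 - 185) = -(-185 + 1512*I*√3) = 185 - 1512*I*√3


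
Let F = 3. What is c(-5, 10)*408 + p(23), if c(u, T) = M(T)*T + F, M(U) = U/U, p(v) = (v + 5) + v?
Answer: 5355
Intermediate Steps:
p(v) = 5 + 2*v (p(v) = (5 + v) + v = 5 + 2*v)
M(U) = 1
c(u, T) = 3 + T (c(u, T) = 1*T + 3 = T + 3 = 3 + T)
c(-5, 10)*408 + p(23) = (3 + 10)*408 + (5 + 2*23) = 13*408 + (5 + 46) = 5304 + 51 = 5355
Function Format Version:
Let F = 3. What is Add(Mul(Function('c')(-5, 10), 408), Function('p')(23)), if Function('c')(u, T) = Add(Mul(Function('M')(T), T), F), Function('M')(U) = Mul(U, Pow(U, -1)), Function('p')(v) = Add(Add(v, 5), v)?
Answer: 5355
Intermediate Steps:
Function('p')(v) = Add(5, Mul(2, v)) (Function('p')(v) = Add(Add(5, v), v) = Add(5, Mul(2, v)))
Function('M')(U) = 1
Function('c')(u, T) = Add(3, T) (Function('c')(u, T) = Add(Mul(1, T), 3) = Add(T, 3) = Add(3, T))
Add(Mul(Function('c')(-5, 10), 408), Function('p')(23)) = Add(Mul(Add(3, 10), 408), Add(5, Mul(2, 23))) = Add(Mul(13, 408), Add(5, 46)) = Add(5304, 51) = 5355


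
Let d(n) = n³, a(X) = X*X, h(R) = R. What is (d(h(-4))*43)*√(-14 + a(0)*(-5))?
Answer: -2752*I*√14 ≈ -10297.0*I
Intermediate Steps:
a(X) = X²
(d(h(-4))*43)*√(-14 + a(0)*(-5)) = ((-4)³*43)*√(-14 + 0²*(-5)) = (-64*43)*√(-14 + 0*(-5)) = -2752*√(-14 + 0) = -2752*I*√14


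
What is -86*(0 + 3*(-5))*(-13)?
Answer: -16770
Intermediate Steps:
-86*(0 + 3*(-5))*(-13) = -86*(0 - 15)*(-13) = -86*(-15)*(-13) = 1290*(-13) = -16770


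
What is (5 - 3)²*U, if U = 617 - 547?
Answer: 280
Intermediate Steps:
U = 70
(5 - 3)²*U = (5 - 3)²*70 = 2²*70 = 4*70 = 280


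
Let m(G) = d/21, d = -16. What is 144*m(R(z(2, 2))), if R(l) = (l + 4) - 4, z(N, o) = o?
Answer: -768/7 ≈ -109.71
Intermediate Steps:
R(l) = l (R(l) = (4 + l) - 4 = l)
m(G) = -16/21
144*m(R(z(2, 2))) = 144*(-16/21) = -768/7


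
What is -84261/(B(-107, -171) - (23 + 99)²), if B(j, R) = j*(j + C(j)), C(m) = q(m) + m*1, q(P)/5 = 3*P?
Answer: -84261/179749 ≈ -0.46877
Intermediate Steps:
q(P) = 15*P (q(P) = 5*(3*P) = 15*P)
C(m) = 16*m (C(m) = 15*m + m*1 = 15*m + m = 16*m)
B(j, R) = 17*j² (B(j, R) = j*(j + 16*j) = j*(17*j) = 17*j²)
-84261/(B(-107, -171) - (23 + 99)²) = -84261/(17*(-107)² - (23 + 99)²) = -84261/(17*11449 - 1*122²) = -84261/(194633 - 1*14884) = -84261/(194633 - 14884) = -84261/179749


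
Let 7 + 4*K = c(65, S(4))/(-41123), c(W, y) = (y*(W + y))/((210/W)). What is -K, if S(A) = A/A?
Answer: 1007585/575722 ≈ 1.7501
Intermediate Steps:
S(A) = 1
c(W, y) = W*y*(W + y)/210 (c(W, y) = (y*(W + y))*(W/210) = W*y*(W + y)/210)
K = -1007585/575722 (K = -7/4 + (((1/210)*65*1*(65 + 1))/(-41123))/4 = -7/4 + (((1/210)*65*1*66)*(-1/41123))/4 = -7/4 + ((143/7)*(-1/41123))/4 = -7/4 + (¼)*(-143/287861) = -7/4 - 143/1151444 = -1007585/575722 ≈ -1.7501)
-K = -1*(-1007585/575722) = 1007585/575722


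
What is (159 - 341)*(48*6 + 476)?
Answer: -139048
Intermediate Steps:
(159 - 341)*(48*6 + 476) = -182*(288 + 476) = -182*764 = -139048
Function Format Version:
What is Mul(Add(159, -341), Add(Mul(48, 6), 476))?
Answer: -139048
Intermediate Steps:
Mul(Add(159, -341), Add(Mul(48, 6), 476)) = Mul(-182, Add(288, 476)) = Mul(-182, 764) = -139048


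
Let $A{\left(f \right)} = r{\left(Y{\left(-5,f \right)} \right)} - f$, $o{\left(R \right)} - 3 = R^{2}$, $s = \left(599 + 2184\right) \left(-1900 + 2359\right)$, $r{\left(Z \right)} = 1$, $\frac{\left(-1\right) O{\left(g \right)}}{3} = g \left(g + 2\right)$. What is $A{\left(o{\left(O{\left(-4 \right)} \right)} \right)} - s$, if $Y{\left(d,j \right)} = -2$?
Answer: $-1277975$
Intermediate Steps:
$O{\left(g \right)} = - 3 g \left(2 + g\right)$ ($O{\left(g \right)} = - 3 g \left(g + 2\right) = - 3 g \left(2 + g\right)$)
$s = 1277397$ ($s = 2783 \cdot 459 = 1277397$)
$o{\left(R \right)} = 3 + R^{2}$
$A{\left(f \right)} = 1 - f$
$A{\left(o{\left(O{\left(-4 \right)} \right)} \right)} - s = \left(1 - \left(3 + \left(\left(-3\right) \left(-4\right) \left(2 - 4\right)\right)^{2}\right)\right) - 1277397 = \left(1 - \left(3 + \left(\left(-3\right) \left(-4\right) \left(-2\right)\right)^{2}\right)\right) - 1277397 = \left(1 - \left(3 + \left(-24\right)^{2}\right)\right) - 1277397 = \left(1 - \left(3 + 576\right)\right) - 1277397 = \left(1 - 579\right) - 1277397 = -578 - 1277397 = -1277975$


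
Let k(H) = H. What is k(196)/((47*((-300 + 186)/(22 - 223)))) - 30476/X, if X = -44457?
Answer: 319119730/39700101 ≈ 8.0383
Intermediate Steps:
k(196)/((47*((-300 + 186)/(22 - 223)))) - 30476/X = 196/((47*((-300 + 186)/(22 - 223)))) - 30476/(-44457) = 196/((47*(-114/(-201)))) - 30476*(-1/44457) = 196/((47*(-114*(-1/201)))) + 30476/44457 = 196/((47*(38/67))) + 30476/44457 = 196/(1786/67) + 30476/44457 = 196*(67/1786) + 30476/44457 = 6566/893 + 30476/44457 = 319119730/39700101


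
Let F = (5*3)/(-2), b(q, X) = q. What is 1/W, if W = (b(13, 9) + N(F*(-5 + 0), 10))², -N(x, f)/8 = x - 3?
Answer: 1/69169 ≈ 1.4457e-5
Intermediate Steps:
F = -15/2 (F = 15*(-½) = -15/2 ≈ -7.5000)
N(x, f) = 24 - 8*x (N(x, f) = -8*(x - 3) = -8*(-3 + x) = 24 - 8*x)
W = 69169 (W = (13 + (24 - (-60)*(-5 + 0)))² = (13 + (24 - (-60)*(-5)))² = (13 + (24 - 8*75/2))² = (13 + (24 - 300))² = (13 - 276)² = (-263)² = 69169)
1/W = 1/69169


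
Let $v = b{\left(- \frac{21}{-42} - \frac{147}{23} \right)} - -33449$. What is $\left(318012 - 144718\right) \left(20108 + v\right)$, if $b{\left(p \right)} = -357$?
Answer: $9219240800$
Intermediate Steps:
$v = 33092$ ($v = -357 - -33449 = -357 + 33449 = 33092$)
$\left(318012 - 144718\right) \left(20108 + v\right) = \left(318012 - 144718\right) \left(20108 + 33092\right) = 173294 \cdot 53200 = 9219240800$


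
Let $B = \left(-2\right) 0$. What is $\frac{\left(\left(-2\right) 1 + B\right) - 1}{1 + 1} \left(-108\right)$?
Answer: $162$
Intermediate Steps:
$B = 0$
$\frac{\left(\left(-2\right) 1 + B\right) - 1}{1 + 1} \left(-108\right) = \frac{\left(\left(-2\right) 1 + 0\right) - 1}{1 + 1} \left(-108\right) = \frac{\left(-2 + 0\right) - 1}{2} \left(-108\right) = \left(-2 - 1\right) \frac{1}{2} \left(-108\right) = \left(-3\right) \frac{1}{2} \left(-108\right) = \left(- \frac{3}{2}\right) \left(-108\right) = 162$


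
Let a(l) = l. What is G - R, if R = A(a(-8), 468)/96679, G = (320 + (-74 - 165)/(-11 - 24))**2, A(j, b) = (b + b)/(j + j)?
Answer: 25301033854443/236863550 ≈ 1.0682e+5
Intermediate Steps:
A(j, b) = b/j (A(j, b) = (2*b)/((2*j)) = (2*b)*(1/(2*j)) = b/j)
G = 130850721/1225 (G = (320 - 239/(-35))**2 = (320 - 239*(-1/35))**2 = (320 + 239/35)**2 = (11439/35)**2 = 130850721/1225 ≈ 1.0682e+5)
R = -117/193358 (R = (468/(-8))/96679 = (468*(-1/8))*(1/96679) = -117/2*1/96679 = -117/193358 ≈ -0.00060510)
G - R = 130850721/1225 - 1*(-117/193358) = 130850721/1225 + 117/193358 = 25301033854443/236863550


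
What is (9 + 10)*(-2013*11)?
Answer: -420717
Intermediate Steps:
(9 + 10)*(-2013*11) = 19*(-22143) = -420717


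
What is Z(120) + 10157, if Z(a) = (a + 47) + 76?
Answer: 10400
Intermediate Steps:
Z(a) = 123 + a (Z(a) = (47 + a) + 76 = 123 + a)
Z(120) + 10157 = (123 + 120) + 10157 = 243 + 10157 = 10400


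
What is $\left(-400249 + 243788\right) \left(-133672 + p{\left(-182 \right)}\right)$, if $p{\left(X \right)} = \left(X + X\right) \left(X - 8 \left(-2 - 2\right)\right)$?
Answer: $12371684192$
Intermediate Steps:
$p{\left(X \right)} = 2 X \left(32 + X\right)$ ($p{\left(X \right)} = 2 X \left(X - -32\right) = 2 X \left(X + 32\right) = 2 X \left(32 + X\right)$)
$\left(-400249 + 243788\right) \left(-133672 + p{\left(-182 \right)}\right) = \left(-400249 + 243788\right) \left(-133672 + 2 \left(-182\right) \left(32 - 182\right)\right) = - 156461 \left(-133672 + 2 \left(-182\right) \left(-150\right)\right) = - 156461 \left(-133672 + 54600\right) = \left(-156461\right) \left(-79072\right) = 12371684192$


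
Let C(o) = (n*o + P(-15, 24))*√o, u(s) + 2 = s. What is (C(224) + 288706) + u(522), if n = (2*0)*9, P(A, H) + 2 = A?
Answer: 289226 - 68*√14 ≈ 2.8897e+5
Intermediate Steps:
u(s) = -2 + s
P(A, H) = -2 + A
n = 0 (n = 0*9 = 0)
C(o) = -17*√o (C(o) = (0*o + (-2 - 15))*√o = (0 - 17)*√o = -17*√o)
(C(224) + 288706) + u(522) = (-68*√14 + 288706) + (-2 + 522) = (-68*√14 + 288706) + 520 = (288706 - 68*√14) + 520 = 289226 - 68*√14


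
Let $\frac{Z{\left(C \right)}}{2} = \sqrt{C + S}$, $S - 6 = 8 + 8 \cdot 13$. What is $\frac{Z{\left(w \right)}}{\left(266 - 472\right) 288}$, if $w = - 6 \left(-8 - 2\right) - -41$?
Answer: $- \frac{\sqrt{219}}{29664} \approx -0.00049888$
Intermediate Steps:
$S = 118$ ($S = 6 + \left(8 + 8 \cdot 13\right) = 6 + \left(8 + 104\right) = 6 + 112 = 118$)
$w = 101$ ($w = \left(-6\right) \left(-10\right) + 41 = 60 + 41 = 101$)
$Z{\left(C \right)} = 2 \sqrt{118 + C}$ ($Z{\left(C \right)} = 2 \sqrt{C + 118} = 2 \sqrt{118 + C}$)
$\frac{Z{\left(w \right)}}{\left(266 - 472\right) 288} = \frac{2 \sqrt{118 + 101}}{\left(266 - 472\right) 288} = \frac{2 \sqrt{219}}{\left(-206\right) 288} = \frac{2 \sqrt{219}}{-59328} = 2 \sqrt{219} \left(- \frac{1}{59328}\right) = - \frac{\sqrt{219}}{29664}$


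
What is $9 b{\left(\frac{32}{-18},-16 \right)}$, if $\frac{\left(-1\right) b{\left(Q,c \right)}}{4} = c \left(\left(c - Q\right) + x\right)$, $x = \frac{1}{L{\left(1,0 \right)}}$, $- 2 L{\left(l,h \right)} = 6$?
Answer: $-8384$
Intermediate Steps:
$L{\left(l,h \right)} = -3$ ($L{\left(l,h \right)} = \left(- \frac{1}{2}\right) 6 = -3$)
$x = - \frac{1}{3}$ ($x = \frac{1}{-3} = - \frac{1}{3} \approx -0.33333$)
$b{\left(Q,c \right)} = - 4 c \left(- \frac{1}{3} + c - Q\right)$ ($b{\left(Q,c \right)} = - 4 c \left(\left(c - Q\right) - \frac{1}{3}\right) = - 4 c \left(- \frac{1}{3} + c - Q\right)$)
$9 b{\left(\frac{32}{-18},-16 \right)} = 9 \cdot \frac{4}{3} \left(-16\right) \left(1 - -48 + 3 \frac{32}{-18}\right) = 9 \cdot \frac{4}{3} \left(-16\right) \left(1 + 48 + 3 \cdot 32 \left(- \frac{1}{18}\right)\right) = 9 \cdot \frac{4}{3} \left(-16\right) \left(1 + 48 + 3 \left(- \frac{16}{9}\right)\right) = 9 \cdot \frac{4}{3} \left(-16\right) \left(1 + 48 - \frac{16}{3}\right) = 9 \cdot \frac{4}{3} \left(-16\right) \frac{131}{3} = 9 \left(- \frac{8384}{9}\right) = -8384$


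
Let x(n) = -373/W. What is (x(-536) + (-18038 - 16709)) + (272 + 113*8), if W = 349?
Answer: -11716652/349 ≈ -33572.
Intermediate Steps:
x(n) = -373/349
(x(-536) + (-18038 - 16709)) + (272 + 113*8) = (-373/349 + (-18038 - 16709)) + (272 + 113*8) = (-373/349 - 34747) + (272 + 904) = -12127076/349 + 1176 = -11716652/349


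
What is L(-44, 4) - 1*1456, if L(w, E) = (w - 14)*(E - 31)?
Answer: 110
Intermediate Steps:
L(w, E) = (-31 + E)*(-14 + w) (L(w, E) = (-14 + w)*(-31 + E) = (-31 + E)*(-14 + w))
L(-44, 4) - 1*1456 = (434 - 31*(-44) - 14*4 + 4*(-44)) - 1*1456 = (434 + 1364 - 56 - 176) - 1456 = 1566 - 1456 = 110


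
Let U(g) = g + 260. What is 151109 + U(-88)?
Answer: 151281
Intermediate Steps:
U(g) = 260 + g
151109 + U(-88) = 151109 + (260 - 88) = 151109 + 172 = 151281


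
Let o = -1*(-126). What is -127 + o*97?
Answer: 12095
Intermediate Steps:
o = 126
-127 + o*97 = -127 + 126*97 = -127 + 12222 = 12095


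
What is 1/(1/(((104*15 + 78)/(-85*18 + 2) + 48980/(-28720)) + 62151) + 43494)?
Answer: 4261441474/185347135538725 ≈ 2.2992e-5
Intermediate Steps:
1/(1/(((104*15 + 78)/(-85*18 + 2) + 48980/(-28720)) + 62151) + 43494) = 1/(1/(((1560 + 78)/(-1530 + 2) + 48980*(-1/28720)) + 62151) + 43494) = 1/(1/((1638/(-1528) - 2449/1436) + 62151) + 43494) = 1/(1/((1638*(-1/1528) - 2449/1436) + 62151) + 43494) = 1/(1/((-819/764 - 2449/1436) + 62151) + 43494) = 1/(1/(-190445/68569 + 62151) + 43494) = 1/(1/(4261441474/68569) + 43494) = 1/(68569/4261441474 + 43494) = 1/(185347135538725/4261441474) = 4261441474/185347135538725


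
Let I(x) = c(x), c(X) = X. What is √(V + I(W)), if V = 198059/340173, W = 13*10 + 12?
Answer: 5*√73330148685/113391 ≈ 11.941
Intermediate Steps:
W = 142 (W = 130 + 12 = 142)
V = 198059/340173 (V = 198059*(1/340173) = 198059/340173 ≈ 0.58223)
I(x) = x
√(V + I(W)) = √(198059/340173 + 142) = √(48502625/340173) = 5*√73330148685/113391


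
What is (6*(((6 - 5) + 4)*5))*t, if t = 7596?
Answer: 1139400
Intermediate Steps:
(6*(((6 - 5) + 4)*5))*t = (6*(((6 - 5) + 4)*5))*7596 = (6*((1 + 4)*5))*7596 = (6*(5*5))*7596 = (6*25)*7596 = 150*7596 = 1139400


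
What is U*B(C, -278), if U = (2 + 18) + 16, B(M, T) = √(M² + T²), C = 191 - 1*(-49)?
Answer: 72*√33721 ≈ 13222.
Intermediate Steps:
C = 240 (C = 191 + 49 = 240)
U = 36 (U = 20 + 16 = 36)
U*B(C, -278) = 36*√(240² + (-278)²) = 36*√(57600 + 77284) = 36*√134884 = 36*(2*√33721) = 72*√33721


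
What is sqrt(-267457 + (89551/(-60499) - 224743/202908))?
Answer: I*sqrt(10076110286672304566494257)/6137865546 ≈ 517.17*I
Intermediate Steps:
sqrt(-267457 + (89551/(-60499) - 224743/202908)) = sqrt(-267457 + (89551*(-1/60499) - 224743*1/202908)) = sqrt(-267457 + (-89551/60499 - 224743/202908)) = sqrt(-267457 - 31767341065/12275731092) = sqrt(-3283261978014109/12275731092) = I*sqrt(10076110286672304566494257)/6137865546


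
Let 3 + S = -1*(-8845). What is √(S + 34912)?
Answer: √43754 ≈ 209.17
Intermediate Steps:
S = 8842 (S = -3 - 1*(-8845) = -3 + 8845 = 8842)
√(S + 34912) = √(8842 + 34912) = √43754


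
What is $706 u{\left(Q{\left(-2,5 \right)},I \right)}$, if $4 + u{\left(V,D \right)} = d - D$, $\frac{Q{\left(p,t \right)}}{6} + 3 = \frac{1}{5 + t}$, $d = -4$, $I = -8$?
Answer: $0$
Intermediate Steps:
$Q{\left(p,t \right)} = -18 + \frac{6}{5 + t}$
$u{\left(V,D \right)} = -8 - D$ ($u{\left(V,D \right)} = -4 - \left(4 + D\right) = -8 - D$)
$706 u{\left(Q{\left(-2,5 \right)},I \right)} = 706 \left(-8 - -8\right) = 706 \left(-8 + 8\right) = 706 \cdot 0 = 0$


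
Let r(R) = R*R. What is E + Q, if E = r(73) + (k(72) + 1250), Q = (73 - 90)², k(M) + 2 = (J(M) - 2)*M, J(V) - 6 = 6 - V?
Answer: 2402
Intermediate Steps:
J(V) = 12 - V (J(V) = 6 + (6 - V) = 12 - V)
k(M) = -2 + M*(10 - M) (k(M) = -2 + ((12 - M) - 2)*M = -2 + (10 - M)*M = -2 + M*(10 - M))
r(R) = R²
Q = 289 (Q = (-17)² = 289)
E = 2113 (E = 73² + ((-2 - 1*72² + 10*72) + 1250) = 5329 + ((-2 - 1*5184 + 720) + 1250) = 5329 + ((-2 - 5184 + 720) + 1250) = 5329 + (-4466 + 1250) = 5329 - 3216 = 2113)
E + Q = 2113 + 289 = 2402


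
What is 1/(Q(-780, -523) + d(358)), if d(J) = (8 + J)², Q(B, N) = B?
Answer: 1/133176 ≈ 7.5089e-6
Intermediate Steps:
1/(Q(-780, -523) + d(358)) = 1/(-780 + (8 + 358)²) = 1/(-780 + 366²) = 1/(-780 + 133956) = 1/133176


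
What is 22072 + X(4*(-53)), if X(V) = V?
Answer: 21860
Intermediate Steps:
22072 + X(4*(-53)) = 22072 + 4*(-53) = 22072 - 212 = 21860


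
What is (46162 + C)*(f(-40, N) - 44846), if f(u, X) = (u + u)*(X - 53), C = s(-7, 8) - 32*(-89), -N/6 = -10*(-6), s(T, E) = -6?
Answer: -578541224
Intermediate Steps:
N = -360 (N = -(-60)*(-6) = -6*60 = -360)
C = 2842 (C = -6 - 32*(-89) = -6 + 2848 = 2842)
f(u, X) = 2*u*(-53 + X) (f(u, X) = (2*u)*(-53 + X) = 2*u*(-53 + X))
(46162 + C)*(f(-40, N) - 44846) = (46162 + 2842)*(2*(-40)*(-53 - 360) - 44846) = 49004*(2*(-40)*(-413) - 44846) = 49004*(33040 - 44846) = 49004*(-11806) = -578541224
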